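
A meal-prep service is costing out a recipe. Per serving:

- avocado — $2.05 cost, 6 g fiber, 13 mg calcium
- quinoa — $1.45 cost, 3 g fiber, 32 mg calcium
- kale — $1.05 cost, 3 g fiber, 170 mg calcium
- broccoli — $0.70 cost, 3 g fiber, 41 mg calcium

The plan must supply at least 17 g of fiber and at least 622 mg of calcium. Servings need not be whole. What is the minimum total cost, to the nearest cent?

At the optimum either one food covers both requirements or two foods hit both targets exactly; no other combination can be cheaper.
avocado only: max(17/6, 622/13) = 47.85 servings → $98.08.
quinoa only: max(17/3, 622/32) = 19.44 servings → $28.18.
kale only: max(17/3, 622/170) = 5.667 servings → $5.95.
broccoli only: max(17/3, 622/41) = 15.17 servings → $10.62.
avocado + quinoa: intersection lies outside the first quadrant.
avocado + kale with both tight: 1.044 servings and 3.579 servings → $5.90.
avocado + broccoli: intersection lies outside the first quadrant.
quinoa + kale with both tight: 2.473 servings and 3.193 servings → $6.94.
quinoa + broccoli with both targets exact would need a negative amount; discard.
kale + broccoli with both tight: 3.021 servings and 2.646 servings → $5.02.
The minimum over all feasible corners is $5.02.

$5.02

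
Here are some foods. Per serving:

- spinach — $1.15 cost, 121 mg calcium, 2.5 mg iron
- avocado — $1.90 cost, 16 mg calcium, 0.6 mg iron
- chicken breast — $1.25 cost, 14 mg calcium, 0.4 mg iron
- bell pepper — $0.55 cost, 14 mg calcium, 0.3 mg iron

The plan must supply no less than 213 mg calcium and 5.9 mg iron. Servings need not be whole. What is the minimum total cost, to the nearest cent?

$2.71

With two linear requirements the optimum uses one or two foods; enumerate the corners.
spinach only: max(213/121, 5.9/2.5) = 2.36 servings → $2.71.
avocado only: max(213/16, 5.9/0.6) = 13.31 servings → $25.29.
chicken breast only: max(213/14, 5.9/0.4) = 15.21 servings → $19.02.
bell pepper only: max(213/14, 5.9/0.3) = 19.67 servings → $10.82.
spinach + avocado with both tight: 1.025 servings and 5.564 servings → $11.75.
spinach + chicken breast with both tight: 0.194 servings and 13.54 servings → $17.14.
spinach + bell pepper: intersection lies outside the first quadrant.
avocado + chicken breast: intersection lies outside the first quadrant.
avocado + bell pepper with both tight: 5.194 servings and 9.278 servings → $14.97.
chicken breast + bell pepper with both tight: 13.36 servings and 1.857 servings → $17.72.
So the least-cost plan costs $2.71.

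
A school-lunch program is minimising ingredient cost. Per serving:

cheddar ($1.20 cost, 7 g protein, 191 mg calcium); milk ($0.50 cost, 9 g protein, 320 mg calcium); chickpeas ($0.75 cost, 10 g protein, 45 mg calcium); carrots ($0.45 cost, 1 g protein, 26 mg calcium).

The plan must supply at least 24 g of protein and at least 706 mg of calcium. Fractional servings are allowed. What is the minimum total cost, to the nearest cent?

Two binding constraints pin down two serving amounts, so the optimal mix uses at most two foods. The candidates are each food alone (scaled to the tighter of protein/calcium) and each pair with both constraints tight.
cheddar only: max(24/7, 706/191) = 3.696 servings → $4.44.
milk only: max(24/9, 706/320) = 2.667 servings → $1.33.
chickpeas only: max(24/10, 706/45) = 15.69 servings → $11.77.
carrots only: max(24/1, 706/26) = 27.15 servings → $12.22.
cheddar + milk with both tight: 2.545 servings and 0.6871 servings → $3.40.
cheddar + chickpeas with both targets exact would need a negative amount; discard.
cheddar + carrots with both targets exact would need a negative amount; discard.
milk + chickpeas with both tight: 2.14 servings and 0.4744 servings → $1.43.
milk + carrots with both tight: 0.9535 servings and 15.42 servings → $7.42.
chickpeas + carrots: intersection lies outside the first quadrant.
Cheapest feasible corner: $1.33.

$1.33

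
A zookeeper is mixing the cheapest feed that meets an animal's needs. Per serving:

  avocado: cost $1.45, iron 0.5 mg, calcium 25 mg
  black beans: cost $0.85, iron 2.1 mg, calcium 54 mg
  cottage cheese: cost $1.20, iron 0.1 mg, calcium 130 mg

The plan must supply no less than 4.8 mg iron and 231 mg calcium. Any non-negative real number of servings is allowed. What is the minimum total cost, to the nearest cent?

$2.92

For a min-cost LP with two ≥-constraints, a basic feasible solution has at most two positive variables.
avocado only: max(4.8/0.5, 231/25) = 9.6 servings → $13.92.
black beans only: max(4.8/2.1, 231/54) = 4.278 servings → $3.64.
cottage cheese only: max(4.8/0.1, 231/130) = 48 servings → $57.60.
avocado + black beans with both tight: 8.859 servings and 0.1765 servings → $13.00.
avocado + cottage cheese: the both-tight solution has a negative serving — not a feasible corner.
black beans + cottage cheese with both tight: 2.246 servings and 0.8442 servings → $2.92.
So the least-cost plan costs $2.92.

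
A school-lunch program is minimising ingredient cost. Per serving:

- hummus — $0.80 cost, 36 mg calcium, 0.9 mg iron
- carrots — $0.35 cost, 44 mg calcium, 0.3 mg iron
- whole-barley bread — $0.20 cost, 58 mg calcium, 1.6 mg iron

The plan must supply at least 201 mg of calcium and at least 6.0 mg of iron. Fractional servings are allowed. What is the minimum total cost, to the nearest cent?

Compare the cost at each extreme point of the feasible region.
hummus only: max(201/36, 6.0/0.9) = 6.667 servings → $5.33.
carrots only: max(201/44, 6.0/0.3) = 20 servings → $7.00.
whole-barley bread only: max(201/58, 6.0/1.6) = 3.75 servings → $0.75.
hummus + carrots with both targets exact would need a negative amount; discard.
hummus + whole-barley bread: intersection lies outside the first quadrant.
carrots + whole-barley bread: intersection lies outside the first quadrant.
So the least-cost plan costs $0.75.

$0.75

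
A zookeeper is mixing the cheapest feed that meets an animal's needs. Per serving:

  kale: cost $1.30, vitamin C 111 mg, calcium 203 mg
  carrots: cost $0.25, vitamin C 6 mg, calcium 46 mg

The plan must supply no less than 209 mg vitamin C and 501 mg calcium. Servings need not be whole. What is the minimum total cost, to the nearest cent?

Compare the cost at each extreme point of the feasible region.
kale only: max(209/111, 501/203) = 2.468 servings → $3.21.
carrots only: max(209/6, 501/46) = 34.83 servings → $8.71.
kale + carrots with both tight: 1.7 servings and 3.391 servings → $3.06.
Cheapest feasible corner: $3.06.

$3.06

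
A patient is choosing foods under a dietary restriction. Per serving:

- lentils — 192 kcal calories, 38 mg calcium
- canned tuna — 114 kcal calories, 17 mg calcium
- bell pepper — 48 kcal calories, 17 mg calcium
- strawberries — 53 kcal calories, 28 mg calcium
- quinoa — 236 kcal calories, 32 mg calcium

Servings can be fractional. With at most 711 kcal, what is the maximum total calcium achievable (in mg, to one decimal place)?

375.6 mg

Calcium per kcal: strawberries 0.5283, bell pepper 0.3542, lentils 0.1979, canned tuna 0.1491, quinoa 0.1356.
With no serving limits, spend the whole calories allowance on strawberries: 711 kcal / 53 kcal × 28 mg = 375.6 mg.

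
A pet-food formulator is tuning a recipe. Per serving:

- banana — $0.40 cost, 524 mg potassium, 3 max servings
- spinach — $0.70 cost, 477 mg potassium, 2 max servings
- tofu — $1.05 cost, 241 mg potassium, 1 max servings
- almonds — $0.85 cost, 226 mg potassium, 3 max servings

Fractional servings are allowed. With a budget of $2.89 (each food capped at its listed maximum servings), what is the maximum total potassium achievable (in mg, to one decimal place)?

Potassium per dollar: banana 1310, spinach 681.4, almonds 265.9, tofu 229.5.
Take 3 servings of banana: spends $1.20, +1572.0 mg potassium (running total 1572.0 mg).
Take 2 servings of spinach: spends $1.40, +954.0 mg potassium (running total 2526.0 mg).
Take 0.3412 servings of almonds: spends $0.29, +77.1 mg potassium (running total 2603.1 mg).
Filling greedily by potassium-per-dollar is optimal for one linear limit, giving 2603.1 mg.

2603.1 mg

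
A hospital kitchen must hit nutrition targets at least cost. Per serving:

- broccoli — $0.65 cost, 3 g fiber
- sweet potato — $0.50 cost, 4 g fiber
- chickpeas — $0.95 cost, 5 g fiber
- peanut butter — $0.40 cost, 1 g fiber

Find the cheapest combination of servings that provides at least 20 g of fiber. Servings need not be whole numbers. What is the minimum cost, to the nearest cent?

$2.50

Cost per g of fiber: sweet potato $0.1250, chickpeas $0.1900, broccoli $0.2167, peanut butter $0.4000.
With no serving limits, use only sweet potato: 20 g / 4 g = 5 servings × $0.50 = $2.50.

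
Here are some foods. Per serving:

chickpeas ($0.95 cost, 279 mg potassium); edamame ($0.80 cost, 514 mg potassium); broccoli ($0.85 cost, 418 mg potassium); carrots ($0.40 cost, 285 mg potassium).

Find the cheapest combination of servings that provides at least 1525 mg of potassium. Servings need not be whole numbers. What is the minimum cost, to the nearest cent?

Cost per mg of potassium: carrots $0.0014, edamame $0.0016, broccoli $0.0020, chickpeas $0.0034.
With no serving limits, use only carrots: 1525 mg / 285 mg = 5.351 servings × $0.40 = $2.14.

$2.14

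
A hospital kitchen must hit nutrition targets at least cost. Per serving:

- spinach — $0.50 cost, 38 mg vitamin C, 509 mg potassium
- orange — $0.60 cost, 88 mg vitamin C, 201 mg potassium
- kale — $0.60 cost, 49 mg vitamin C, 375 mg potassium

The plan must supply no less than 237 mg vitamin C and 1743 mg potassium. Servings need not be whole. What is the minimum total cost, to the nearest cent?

An LP optimum is at a vertex; with two nutrient constraints at most two foods are used. Check each candidate.
spinach only: max(237/38, 1743/509) = 6.237 servings → $3.12.
orange only: max(237/88, 1743/201) = 8.672 servings → $5.20.
kale only: max(237/49, 1743/375) = 4.837 servings → $2.90.
spinach + orange with both tight: 2.846 servings and 1.464 servings → $2.30.
spinach + kale: intersection lies outside the first quadrant.
orange + kale with both tight: 0.1498 servings and 4.568 servings → $2.83.
Cheapest feasible corner: $2.30.

$2.30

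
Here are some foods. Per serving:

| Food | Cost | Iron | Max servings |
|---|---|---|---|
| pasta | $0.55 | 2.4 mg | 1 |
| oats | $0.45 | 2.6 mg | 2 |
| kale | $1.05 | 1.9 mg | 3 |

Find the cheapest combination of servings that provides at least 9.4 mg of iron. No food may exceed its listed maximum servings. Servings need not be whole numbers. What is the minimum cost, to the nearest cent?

$2.44

Cost per mg of iron: oats $0.1731, pasta $0.2292, kale $0.5526.
Take 2 servings of oats: +5.2 mg iron for $0.90 (total $0.90, still need 4.2 mg).
Take 1 serving of pasta: +2.4 mg iron for $0.55 (total $1.45, still need 1.8 mg).
Take 0.9474 servings of kale: +1.8 mg iron for $0.99 (total $2.44, still need 0.0 mg).
Greedy by cheapest-per-mg is optimal for a single linear constraint, so the minimum cost is $2.44.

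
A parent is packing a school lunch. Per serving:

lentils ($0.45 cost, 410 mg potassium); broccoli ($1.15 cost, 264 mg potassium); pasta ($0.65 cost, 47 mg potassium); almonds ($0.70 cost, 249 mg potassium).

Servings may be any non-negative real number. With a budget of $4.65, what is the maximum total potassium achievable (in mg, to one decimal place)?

Potassium per dollar: lentils 911.1, almonds 355.7, broccoli 229.6, pasta 72.31.
With no serving limits, spend the whole cost allowance on lentils: $4.65 / $0.45 × 410 mg = 4236.7 mg.

4236.7 mg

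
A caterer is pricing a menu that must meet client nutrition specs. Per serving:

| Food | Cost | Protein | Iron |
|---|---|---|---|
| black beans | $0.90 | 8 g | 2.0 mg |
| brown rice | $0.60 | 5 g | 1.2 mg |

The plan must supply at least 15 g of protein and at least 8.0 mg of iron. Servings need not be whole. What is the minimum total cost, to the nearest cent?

$3.60

Minimising a linear cost over {protein ≥ 15, iron ≥ 8.0, servings ≥ 0} — the optimum is at a vertex, using one or two foods.
black beans only: max(15/8, 8.0/2.0) = 4 servings → $3.60.
brown rice only: max(15/5, 8.0/1.2) = 6.667 servings → $4.00.
black beans + brown rice: the both-tight solution has a negative serving — not a feasible corner.
So the least-cost plan costs $3.60.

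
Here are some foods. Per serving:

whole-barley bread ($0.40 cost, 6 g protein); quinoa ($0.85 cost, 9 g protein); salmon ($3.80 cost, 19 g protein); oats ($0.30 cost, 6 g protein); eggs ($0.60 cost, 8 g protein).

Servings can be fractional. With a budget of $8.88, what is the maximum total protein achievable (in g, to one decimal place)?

177.6 g

Protein per dollar: oats 20, whole-barley bread 15, eggs 13.33, quinoa 10.59, salmon 5.
With no serving limits, spend the whole cost allowance on oats: $8.88 / $0.30 × 6 g = 177.6 g.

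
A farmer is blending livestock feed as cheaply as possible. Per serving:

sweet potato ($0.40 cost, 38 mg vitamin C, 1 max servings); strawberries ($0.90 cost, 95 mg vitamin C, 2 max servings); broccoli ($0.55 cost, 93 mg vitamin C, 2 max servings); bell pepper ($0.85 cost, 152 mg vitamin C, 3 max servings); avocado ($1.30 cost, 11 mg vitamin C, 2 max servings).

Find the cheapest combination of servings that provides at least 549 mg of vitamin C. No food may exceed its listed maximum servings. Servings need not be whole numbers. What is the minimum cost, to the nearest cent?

$3.10

Cost per mg of vitamin C: bell pepper $0.0056, broccoli $0.0059, strawberries $0.0095, sweet potato $0.0105, avocado $0.1182.
Take 3 servings of bell pepper: +456.0 mg vitamin C for $2.55 (total $2.55, still need 93.0 mg).
Take 1 serving of broccoli: +93.0 mg vitamin C for $0.55 (total $3.10, still need 0.0 mg).
Greedy by cheapest-per-mg is optimal for a single linear constraint, so the minimum cost is $3.10.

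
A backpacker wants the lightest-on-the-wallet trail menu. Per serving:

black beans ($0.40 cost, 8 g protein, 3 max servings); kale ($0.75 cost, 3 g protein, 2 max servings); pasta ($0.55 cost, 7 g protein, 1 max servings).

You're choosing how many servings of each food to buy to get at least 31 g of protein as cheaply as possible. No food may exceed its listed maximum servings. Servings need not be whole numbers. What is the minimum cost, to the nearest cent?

Cost per g of protein: black beans $0.0500, pasta $0.0786, kale $0.2500.
Take 3 servings of black beans: +24.0 g protein for $1.20 (total $1.20, still need 7.0 g).
Take 1 serving of pasta: +7.0 g protein for $0.55 (total $1.75, still need 0.0 g).
Greedy by cheapest-per-g is optimal for a single linear constraint, so the minimum cost is $1.75.

$1.75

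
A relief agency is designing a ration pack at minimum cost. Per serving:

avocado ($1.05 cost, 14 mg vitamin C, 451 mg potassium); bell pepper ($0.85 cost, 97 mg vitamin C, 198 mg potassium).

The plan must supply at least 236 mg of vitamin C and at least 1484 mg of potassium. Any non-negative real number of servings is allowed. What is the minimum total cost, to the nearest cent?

avocado only: max(236/14, 1484/451) = 16.86 servings → $17.70.
bell pepper only: max(236/97, 1484/198) = 7.495 servings → $6.37.
avocado + bell pepper with both tight: 2.373 servings and 2.091 servings → $4.27.
The minimum over all feasible corners is $4.27.

$4.27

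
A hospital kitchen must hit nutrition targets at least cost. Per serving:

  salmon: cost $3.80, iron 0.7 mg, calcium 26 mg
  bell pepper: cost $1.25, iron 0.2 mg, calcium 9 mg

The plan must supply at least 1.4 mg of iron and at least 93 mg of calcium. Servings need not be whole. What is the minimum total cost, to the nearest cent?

$12.92

With two linear requirements the optimum uses one or two foods; enumerate the corners.
salmon only: max(1.4/0.7, 93/26) = 3.577 servings → $13.59.
bell pepper only: max(1.4/0.2, 93/9) = 10.33 servings → $12.92.
salmon + bell pepper: the both-tight solution has a negative serving — not a feasible corner.
So the least-cost plan costs $12.92.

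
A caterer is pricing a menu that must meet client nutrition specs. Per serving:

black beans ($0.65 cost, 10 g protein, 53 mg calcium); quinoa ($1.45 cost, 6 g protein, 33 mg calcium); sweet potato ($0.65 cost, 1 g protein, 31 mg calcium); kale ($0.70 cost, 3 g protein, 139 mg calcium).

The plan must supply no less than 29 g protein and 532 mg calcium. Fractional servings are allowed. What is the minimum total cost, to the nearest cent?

$3.44

The cheapest plan sits at a corner of the feasible region — with two constraints it uses at most two foods.
black beans only: max(29/10, 532/53) = 10.04 servings → $6.52.
quinoa only: max(29/6, 532/33) = 16.12 servings → $23.38.
sweet potato only: max(29/1, 532/31) = 29 servings → $18.85.
kale only: max(29/3, 532/139) = 9.667 servings → $6.77.
black beans + quinoa with both targets exact would need a negative amount; discard.
black beans + sweet potato with both tight: 1.428 servings and 14.72 servings → $10.50.
black beans + kale with both tight: 1.978 servings and 3.073 servings → $3.44.
quinoa + sweet potato with both tight: 2.399 servings and 14.61 servings → $12.97.
quinoa + kale with both tight: 3.313 servings and 3.041 servings → $6.93.
sweet potato + kale: intersection lies outside the first quadrant.
The minimum over all feasible corners is $3.44.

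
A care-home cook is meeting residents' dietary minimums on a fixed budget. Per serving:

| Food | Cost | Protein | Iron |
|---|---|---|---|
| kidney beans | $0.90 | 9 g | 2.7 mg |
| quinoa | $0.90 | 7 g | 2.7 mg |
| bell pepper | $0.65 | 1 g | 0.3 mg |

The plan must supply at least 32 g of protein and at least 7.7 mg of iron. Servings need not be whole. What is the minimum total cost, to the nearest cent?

The cheapest plan sits at a corner of the feasible region — with two constraints it uses at most two foods.
kidney beans only: max(32/9, 7.7/2.7) = 3.556 servings → $3.20.
quinoa only: max(32/7, 7.7/2.7) = 4.571 servings → $4.11.
bell pepper only: max(32/1, 7.7/0.3) = 32 servings → $20.80.
kidney beans + quinoa with both targets exact would need a negative amount; discard.
kidney beans + bell pepper (both tight): parallel constraints — no distinct corner.
quinoa + bell pepper with both targets exact would need a negative amount; discard.
Cheapest feasible corner: $3.20.

$3.20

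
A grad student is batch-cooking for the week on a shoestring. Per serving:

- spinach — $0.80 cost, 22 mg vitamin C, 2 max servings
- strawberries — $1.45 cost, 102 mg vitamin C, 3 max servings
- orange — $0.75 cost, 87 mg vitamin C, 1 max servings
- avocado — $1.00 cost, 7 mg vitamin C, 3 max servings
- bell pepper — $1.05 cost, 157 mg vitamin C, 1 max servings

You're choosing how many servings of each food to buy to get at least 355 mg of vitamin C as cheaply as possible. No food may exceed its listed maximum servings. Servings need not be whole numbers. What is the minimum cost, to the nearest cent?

Cost per mg of vitamin C: bell pepper $0.0067, orange $0.0086, strawberries $0.0142, spinach $0.0364, avocado $0.1429.
Take 1 serving of bell pepper: +157.0 mg vitamin C for $1.05 (total $1.05, still need 198.0 mg).
Take 1 serving of orange: +87.0 mg vitamin C for $0.75 (total $1.80, still need 111.0 mg).
Take 1.088 servings of strawberries: +111.0 mg vitamin C for $1.58 (total $3.38, still need 0.0 mg).
Filling from the cheapest source first is optimal under one linear minimum: $3.38.

$3.38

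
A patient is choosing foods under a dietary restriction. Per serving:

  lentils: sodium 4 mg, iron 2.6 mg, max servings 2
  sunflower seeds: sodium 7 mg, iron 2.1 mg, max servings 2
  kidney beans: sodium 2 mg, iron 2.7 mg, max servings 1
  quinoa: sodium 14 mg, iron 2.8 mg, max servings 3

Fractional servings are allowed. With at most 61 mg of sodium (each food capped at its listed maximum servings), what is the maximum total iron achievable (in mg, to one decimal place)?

Iron per mg sodium: kidney beans 1.35, lentils 0.65, sunflower seeds 0.3, quinoa 0.2.
Take 1 serving of kidney beans: uses 2 mg sodium, +2.7 mg iron (running total 2.7 mg).
Take 2 servings of lentils: uses 8 mg sodium, +5.2 mg iron (running total 7.9 mg).
Take 2 servings of sunflower seeds: uses 14 mg sodium, +4.2 mg iron (running total 12.1 mg).
Take 2.643 servings of quinoa: uses 37 mg sodium, +7.4 mg iron (running total 19.5 mg).
Filling greedily by iron-per-mg sodium is optimal for one linear limit, giving 19.5 mg.

19.5 mg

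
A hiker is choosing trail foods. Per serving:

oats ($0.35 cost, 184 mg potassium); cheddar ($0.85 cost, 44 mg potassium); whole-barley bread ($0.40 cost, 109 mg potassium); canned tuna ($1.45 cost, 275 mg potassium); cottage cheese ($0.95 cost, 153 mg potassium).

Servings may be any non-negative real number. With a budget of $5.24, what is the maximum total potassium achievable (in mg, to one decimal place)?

2754.7 mg

Potassium per dollar: oats 525.7, whole-barley bread 272.5, canned tuna 189.7, cottage cheese 161.1, cheddar 51.76.
With no serving limits, spend the whole cost allowance on oats: $5.24 / $0.35 × 184 mg = 2754.7 mg.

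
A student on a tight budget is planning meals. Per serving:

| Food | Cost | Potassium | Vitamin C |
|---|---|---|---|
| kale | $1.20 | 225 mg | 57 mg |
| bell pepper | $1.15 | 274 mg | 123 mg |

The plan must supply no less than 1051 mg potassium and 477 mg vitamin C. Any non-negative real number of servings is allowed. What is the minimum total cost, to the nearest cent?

$4.46

At the optimum either one food covers both requirements or two foods hit both targets exactly; no other combination can be cheaper.
kale only: max(1051/225, 477/57) = 8.368 servings → $10.04.
bell pepper only: max(1051/274, 477/123) = 3.878 servings → $4.46.
kale + bell pepper: the both-tight solution has a negative serving — not a feasible corner.
Cheapest feasible corner: $4.46.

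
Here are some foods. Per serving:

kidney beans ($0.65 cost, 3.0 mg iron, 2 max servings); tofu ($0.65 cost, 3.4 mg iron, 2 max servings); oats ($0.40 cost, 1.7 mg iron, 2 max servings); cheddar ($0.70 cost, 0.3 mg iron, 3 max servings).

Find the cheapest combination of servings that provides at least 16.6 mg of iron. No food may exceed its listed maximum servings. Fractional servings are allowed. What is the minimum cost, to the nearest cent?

$4.33

Cost per mg of iron: tofu $0.1912, kidney beans $0.2167, oats $0.2353, cheddar $2.3333.
Take 2 servings of tofu: +6.8 mg iron for $1.30 (total $1.30, still need 9.8 mg).
Take 2 servings of kidney beans: +6.0 mg iron for $1.30 (total $2.60, still need 3.8 mg).
Take 2 servings of oats: +3.4 mg iron for $0.80 (total $3.40, still need 0.4 mg).
Take 1.333 servings of cheddar: +0.4 mg iron for $0.93 (total $4.33, still need 0.0 mg).
Greedy by cheapest-per-mg is optimal for a single linear constraint, so the minimum cost is $4.33.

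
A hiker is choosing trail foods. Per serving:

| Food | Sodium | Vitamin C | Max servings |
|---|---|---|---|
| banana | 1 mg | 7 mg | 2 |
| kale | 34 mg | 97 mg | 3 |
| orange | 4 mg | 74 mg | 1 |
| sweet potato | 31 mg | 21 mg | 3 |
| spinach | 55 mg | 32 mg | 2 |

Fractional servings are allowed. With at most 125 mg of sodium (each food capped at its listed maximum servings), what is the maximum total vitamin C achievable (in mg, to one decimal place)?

Vitamin C per mg sodium: orange 18.5, banana 7, kale 2.853, sweet potato 0.6774, spinach 0.5818.
Take 1 serving of orange: uses 4 mg sodium, +74.0 mg vitamin C (running total 74.0 mg).
Take 2 servings of banana: uses 2 mg sodium, +14.0 mg vitamin C (running total 88.0 mg).
Take 3 servings of kale: uses 102 mg sodium, +291.0 mg vitamin C (running total 379.0 mg).
Take 0.5484 servings of sweet potato: uses 17 mg sodium, +11.5 mg vitamin C (running total 390.5 mg).
Greedy by best ratio exhausts the sodium allowance optimally: 390.5 mg.

390.5 mg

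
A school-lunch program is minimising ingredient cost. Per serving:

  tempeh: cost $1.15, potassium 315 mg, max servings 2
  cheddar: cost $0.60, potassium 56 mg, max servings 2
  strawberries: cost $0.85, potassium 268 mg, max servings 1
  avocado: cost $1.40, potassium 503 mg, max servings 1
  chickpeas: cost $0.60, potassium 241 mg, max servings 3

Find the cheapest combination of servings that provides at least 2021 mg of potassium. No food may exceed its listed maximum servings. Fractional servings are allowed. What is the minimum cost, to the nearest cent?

$5.97

Cost per mg of potassium: chickpeas $0.0025, avocado $0.0028, strawberries $0.0032, tempeh $0.0037, cheddar $0.0107.
Take 3 servings of chickpeas: +723.0 mg potassium for $1.80 (total $1.80, still need 1298.0 mg).
Take 1 serving of avocado: +503.0 mg potassium for $1.40 (total $3.20, still need 795.0 mg).
Take 1 serving of strawberries: +268.0 mg potassium for $0.85 (total $4.05, still need 527.0 mg).
Take 1.673 servings of tempeh: +527.0 mg potassium for $1.92 (total $5.97, still need 0.0 mg).
Greedy by cheapest-per-mg is optimal for a single linear constraint, so the minimum cost is $5.97.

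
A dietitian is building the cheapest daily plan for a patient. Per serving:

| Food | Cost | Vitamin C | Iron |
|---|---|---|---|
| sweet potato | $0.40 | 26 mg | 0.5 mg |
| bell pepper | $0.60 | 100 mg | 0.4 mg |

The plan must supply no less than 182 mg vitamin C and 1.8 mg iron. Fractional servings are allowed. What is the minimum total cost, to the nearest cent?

With two linear requirements the optimum uses one or two foods; enumerate the corners.
sweet potato only: max(182/26, 1.8/0.5) = 7 servings → $2.80.
bell pepper only: max(182/100, 1.8/0.4) = 4.5 servings → $2.70.
sweet potato + bell pepper with both tight: 2.707 servings and 1.116 servings → $1.75.
So the least-cost plan costs $1.75.

$1.75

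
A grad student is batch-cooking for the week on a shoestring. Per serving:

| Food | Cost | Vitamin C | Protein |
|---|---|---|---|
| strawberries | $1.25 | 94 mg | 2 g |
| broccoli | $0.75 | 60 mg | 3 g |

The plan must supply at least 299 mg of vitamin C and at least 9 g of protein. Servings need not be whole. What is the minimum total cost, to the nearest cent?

$3.74

strawberries only: max(299/94, 9/2) = 4.5 servings → $5.62.
broccoli only: max(299/60, 9/3) = 4.983 servings → $3.74.
strawberries + broccoli with both tight: 2.204 servings and 1.531 servings → $3.90.
Cheapest feasible corner: $3.74.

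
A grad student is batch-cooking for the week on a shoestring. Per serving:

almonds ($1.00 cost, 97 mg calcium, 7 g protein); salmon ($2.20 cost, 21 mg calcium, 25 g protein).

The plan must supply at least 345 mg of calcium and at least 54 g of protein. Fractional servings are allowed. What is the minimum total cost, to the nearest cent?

Check every corner: each single food scaled to meet both minima, and each pair solved so both constraints bind.
almonds only: max(345/97, 54/7) = 7.714 servings → $7.71.
salmon only: max(345/21, 54/25) = 16.43 servings → $36.14.
almonds + salmon with both tight: 3.288 servings and 1.239 servings → $6.01.
The minimum over all feasible corners is $6.01.

$6.01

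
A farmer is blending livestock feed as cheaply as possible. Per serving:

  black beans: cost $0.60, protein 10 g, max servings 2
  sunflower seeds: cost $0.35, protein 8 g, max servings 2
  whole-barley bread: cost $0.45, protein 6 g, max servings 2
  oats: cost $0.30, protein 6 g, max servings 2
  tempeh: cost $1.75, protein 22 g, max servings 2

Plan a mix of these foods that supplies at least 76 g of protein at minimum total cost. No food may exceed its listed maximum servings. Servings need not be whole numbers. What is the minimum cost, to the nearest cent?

$4.67

Cost per g of protein: sunflower seeds $0.0437, oats $0.0500, black beans $0.0600, whole-barley bread $0.0750, tempeh $0.0795.
Take 2 servings of sunflower seeds: +16.0 g protein for $0.70 (total $0.70, still need 60.0 g).
Take 2 servings of oats: +12.0 g protein for $0.60 (total $1.30, still need 48.0 g).
Take 2 servings of black beans: +20.0 g protein for $1.20 (total $2.50, still need 28.0 g).
Take 2 servings of whole-barley bread: +12.0 g protein for $0.90 (total $3.40, still need 16.0 g).
Take 0.7273 servings of tempeh: +16.0 g protein for $1.27 (total $4.67, still need 0.0 g).
Greedy by cheapest-per-g is optimal for a single linear constraint, so the minimum cost is $4.67.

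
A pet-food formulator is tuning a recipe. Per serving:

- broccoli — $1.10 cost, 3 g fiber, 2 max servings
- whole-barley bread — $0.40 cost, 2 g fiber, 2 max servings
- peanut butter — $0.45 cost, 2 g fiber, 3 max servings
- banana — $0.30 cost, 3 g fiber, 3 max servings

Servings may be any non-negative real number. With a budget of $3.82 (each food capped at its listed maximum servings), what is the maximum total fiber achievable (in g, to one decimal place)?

21.1 g

Fiber per dollar: banana 10, whole-barley bread 5, peanut butter 4.444, broccoli 2.727.
Take 3 servings of banana: spends $0.90, +9.0 g fiber (running total 9.0 g).
Take 2 servings of whole-barley bread: spends $0.80, +4.0 g fiber (running total 13.0 g).
Take 3 servings of peanut butter: spends $1.35, +6.0 g fiber (running total 19.0 g).
Take 0.7 servings of broccoli: spends $0.77, +2.1 g fiber (running total 21.1 g).
Filling greedily by fiber-per-dollar is optimal for one linear limit, giving 21.1 g.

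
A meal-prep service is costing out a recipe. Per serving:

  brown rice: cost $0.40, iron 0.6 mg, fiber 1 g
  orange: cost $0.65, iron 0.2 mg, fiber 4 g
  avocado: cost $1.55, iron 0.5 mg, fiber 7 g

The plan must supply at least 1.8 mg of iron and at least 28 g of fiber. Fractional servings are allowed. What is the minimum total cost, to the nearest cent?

Compare the cost at each extreme point of the feasible region.
brown rice only: max(1.8/0.6, 28/1) = 28 servings → $11.20.
orange only: max(1.8/0.2, 28/4) = 9 servings → $5.85.
avocado only: max(1.8/0.5, 28/7) = 4 servings → $6.20.
brown rice + orange with both tight: 0.7273 servings and 6.818 servings → $4.72.
brown rice + avocado: the both-tight solution has a negative serving — not a feasible corner.
orange + avocado with both tight: 2.333 servings and 2.667 servings → $5.65.
So the least-cost plan costs $4.72.

$4.72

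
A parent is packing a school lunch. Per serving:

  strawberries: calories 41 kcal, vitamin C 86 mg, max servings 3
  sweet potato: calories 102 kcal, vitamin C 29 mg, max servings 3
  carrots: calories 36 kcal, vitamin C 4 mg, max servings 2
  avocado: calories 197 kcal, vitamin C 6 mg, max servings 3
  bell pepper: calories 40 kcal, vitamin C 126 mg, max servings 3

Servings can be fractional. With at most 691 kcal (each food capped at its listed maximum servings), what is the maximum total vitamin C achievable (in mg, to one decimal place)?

Vitamin C per kcal: bell pepper 3.15, strawberries 2.098, sweet potato 0.2843, carrots 0.1111, avocado 0.03046.
Take 3 servings of bell pepper: uses 120 kcal, +378.0 mg vitamin C (running total 378.0 mg).
Take 3 servings of strawberries: uses 123 kcal, +258.0 mg vitamin C (running total 636.0 mg).
Take 3 servings of sweet potato: uses 306 kcal, +87.0 mg vitamin C (running total 723.0 mg).
Take 2 servings of carrots: uses 72 kcal, +8.0 mg vitamin C (running total 731.0 mg).
Take 0.3553 servings of avocado: uses 70 kcal, +2.1 mg vitamin C (running total 733.1 mg).
Greedy by best ratio exhausts the calories allowance optimally: 733.1 mg.

733.1 mg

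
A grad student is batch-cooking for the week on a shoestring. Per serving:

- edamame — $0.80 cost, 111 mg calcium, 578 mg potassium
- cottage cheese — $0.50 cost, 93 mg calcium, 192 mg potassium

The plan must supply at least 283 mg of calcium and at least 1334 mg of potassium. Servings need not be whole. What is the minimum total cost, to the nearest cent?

A basic optimal solution has at most two foods positive. Try each food alone and each pair with both targets met exactly.
edamame only: max(283/111, 1334/578) = 2.55 servings → $2.04.
cottage cheese only: max(283/93, 1334/192) = 6.948 servings → $3.47.
edamame + cottage cheese with both tight: 2.149 servings and 0.4778 servings → $1.96.
The minimum over all feasible corners is $1.96.

$1.96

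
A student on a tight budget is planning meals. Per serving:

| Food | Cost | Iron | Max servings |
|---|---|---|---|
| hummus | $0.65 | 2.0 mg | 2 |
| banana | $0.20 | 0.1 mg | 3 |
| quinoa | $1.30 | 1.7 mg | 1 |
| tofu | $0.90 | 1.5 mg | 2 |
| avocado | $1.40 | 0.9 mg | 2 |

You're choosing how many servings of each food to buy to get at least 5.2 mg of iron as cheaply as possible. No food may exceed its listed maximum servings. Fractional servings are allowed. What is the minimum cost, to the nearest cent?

$2.02

Cost per mg of iron: hummus $0.3250, tofu $0.6000, quinoa $0.7647, avocado $1.5556, banana $2.0000.
Take 2 servings of hummus: +4.0 mg iron for $1.30 (total $1.30, still need 1.2 mg).
Take 0.8 servings of tofu: +1.2 mg iron for $0.72 (total $2.02, still need 0.0 mg).
Filling from the cheapest source first is optimal under one linear minimum: $2.02.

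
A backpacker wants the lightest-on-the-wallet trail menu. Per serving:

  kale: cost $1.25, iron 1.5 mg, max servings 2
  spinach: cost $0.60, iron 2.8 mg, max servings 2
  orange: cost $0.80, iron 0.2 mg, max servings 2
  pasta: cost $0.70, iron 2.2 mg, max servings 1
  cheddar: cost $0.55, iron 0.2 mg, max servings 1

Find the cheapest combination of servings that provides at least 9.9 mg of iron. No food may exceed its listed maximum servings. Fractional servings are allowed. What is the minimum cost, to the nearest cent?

Cost per mg of iron: spinach $0.2143, pasta $0.3182, kale $0.8333, cheddar $2.7500, orange $4.0000.
Take 2 servings of spinach: +5.6 mg iron for $1.20 (total $1.20, still need 4.3 mg).
Take 1 serving of pasta: +2.2 mg iron for $0.70 (total $1.90, still need 2.1 mg).
Take 1.4 servings of kale: +2.1 mg iron for $1.75 (total $3.65, still need 0.0 mg).
Greedy by cheapest-per-mg is optimal for a single linear constraint, so the minimum cost is $3.65.

$3.65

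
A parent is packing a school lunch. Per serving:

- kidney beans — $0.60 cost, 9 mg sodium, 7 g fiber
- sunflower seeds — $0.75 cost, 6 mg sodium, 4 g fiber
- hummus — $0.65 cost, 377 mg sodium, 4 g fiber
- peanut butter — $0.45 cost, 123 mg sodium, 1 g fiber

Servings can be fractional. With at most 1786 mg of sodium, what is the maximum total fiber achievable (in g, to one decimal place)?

Fiber per mg sodium: kidney beans 0.7778, sunflower seeds 0.6667, hummus 0.01061, peanut butter 0.00813.
With no serving limits, spend the whole sodium allowance on kidney beans: 1786 mg / 9 mg × 7 g = 1389.1 g.

1389.1 g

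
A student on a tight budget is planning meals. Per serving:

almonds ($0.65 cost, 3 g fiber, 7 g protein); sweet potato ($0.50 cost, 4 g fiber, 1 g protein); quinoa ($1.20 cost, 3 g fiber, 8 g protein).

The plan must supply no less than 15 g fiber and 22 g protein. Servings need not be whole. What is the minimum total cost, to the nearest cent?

A basic optimal solution has at most two foods positive. Try each food alone and each pair with both targets met exactly.
almonds only: max(15/3, 22/7) = 5 servings → $3.25.
sweet potato only: max(15/4, 22/1) = 22 servings → $11.00.
quinoa only: max(15/3, 22/8) = 5 servings → $6.00.
almonds + sweet potato with both tight: 2.92 servings and 1.56 servings → $2.68.
almonds + quinoa: the both-tight solution has a negative serving — not a feasible corner.
sweet potato + quinoa with both tight: 1.862 servings and 2.517 servings → $3.95.
So the least-cost plan costs $2.68.

$2.68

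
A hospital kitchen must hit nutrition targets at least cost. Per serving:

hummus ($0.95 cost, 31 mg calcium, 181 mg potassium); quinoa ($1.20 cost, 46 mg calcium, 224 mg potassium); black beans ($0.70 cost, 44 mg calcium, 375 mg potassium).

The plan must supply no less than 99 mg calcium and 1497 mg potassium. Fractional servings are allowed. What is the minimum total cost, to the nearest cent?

This is a tiny linear program; its minimum lies at a vertex of the feasible set. List the vertices and price them.
hummus only: max(99/31, 1497/181) = 8.271 servings → $7.86.
quinoa only: max(99/46, 1497/224) = 6.683 servings → $8.02.
black beans only: max(99/44, 1497/375) = 3.992 servings → $2.79.
hummus + quinoa: the both-tight solution has a negative serving — not a feasible corner.
hummus + black beans with both targets exact would need a negative amount; discard.
quinoa + black beans: the both-tight solution has a negative serving — not a feasible corner.
Cheapest feasible corner: $2.79.

$2.79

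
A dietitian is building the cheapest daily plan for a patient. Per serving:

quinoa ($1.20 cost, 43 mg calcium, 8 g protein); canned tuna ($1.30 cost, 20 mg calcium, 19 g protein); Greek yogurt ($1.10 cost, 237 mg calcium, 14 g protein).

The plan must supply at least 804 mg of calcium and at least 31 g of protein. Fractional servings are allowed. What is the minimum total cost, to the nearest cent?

An LP optimum is at a vertex; with two nutrient constraints at most two foods are used. Check each candidate.
quinoa only: max(804/43, 31/8) = 18.7 servings → $22.44.
canned tuna only: max(804/20, 31/19) = 40.2 servings → $52.26.
Greek yogurt only: max(804/237, 31/14) = 3.392 servings → $3.73.
quinoa + canned tuna: the both-tight solution has a negative serving — not a feasible corner.
quinoa + Greek yogurt: the both-tight solution has a negative serving — not a feasible corner.
canned tuna + Greek yogurt with both targets exact would need a negative amount; discard.
The minimum over all feasible corners is $3.73.

$3.73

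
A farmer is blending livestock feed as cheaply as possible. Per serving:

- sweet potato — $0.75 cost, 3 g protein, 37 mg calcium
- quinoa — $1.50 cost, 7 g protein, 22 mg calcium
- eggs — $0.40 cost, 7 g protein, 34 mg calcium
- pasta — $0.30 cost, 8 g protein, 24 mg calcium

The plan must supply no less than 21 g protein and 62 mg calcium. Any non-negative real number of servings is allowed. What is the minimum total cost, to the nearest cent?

$0.79

sweet potato only: max(21/3, 62/37) = 7 servings → $5.25.
quinoa only: max(21/7, 62/22) = 3 servings → $4.50.
eggs only: max(21/7, 62/34) = 3 servings → $1.20.
pasta only: max(21/8, 62/24) = 2.625 servings → $0.79.
sweet potato + quinoa: intersection lies outside the first quadrant.
sweet potato + eggs: intersection lies outside the first quadrant.
sweet potato + pasta: the both-tight solution has a negative serving — not a feasible corner.
quinoa + eggs with both targets exact would need a negative amount; discard.
quinoa + pasta: intersection lies outside the first quadrant.
eggs + pasta with both targets exact would need a negative amount; discard.
The minimum over all feasible corners is $0.79.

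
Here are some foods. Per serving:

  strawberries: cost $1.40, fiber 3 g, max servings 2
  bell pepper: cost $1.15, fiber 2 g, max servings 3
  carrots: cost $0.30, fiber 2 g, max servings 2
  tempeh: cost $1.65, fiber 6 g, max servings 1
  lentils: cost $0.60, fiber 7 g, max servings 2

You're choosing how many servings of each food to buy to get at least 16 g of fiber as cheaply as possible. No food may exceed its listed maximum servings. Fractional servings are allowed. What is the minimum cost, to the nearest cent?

Cost per g of fiber: lentils $0.0857, carrots $0.1500, tempeh $0.2750, strawberries $0.4667, bell pepper $0.5750.
Take 2 servings of lentils: +14.0 g fiber for $1.20 (total $1.20, still need 2.0 g).
Take 1 serving of carrots: +2.0 g fiber for $0.30 (total $1.50, still need 0.0 g).
Greedy by cheapest-per-g is optimal for a single linear constraint, so the minimum cost is $1.50.

$1.50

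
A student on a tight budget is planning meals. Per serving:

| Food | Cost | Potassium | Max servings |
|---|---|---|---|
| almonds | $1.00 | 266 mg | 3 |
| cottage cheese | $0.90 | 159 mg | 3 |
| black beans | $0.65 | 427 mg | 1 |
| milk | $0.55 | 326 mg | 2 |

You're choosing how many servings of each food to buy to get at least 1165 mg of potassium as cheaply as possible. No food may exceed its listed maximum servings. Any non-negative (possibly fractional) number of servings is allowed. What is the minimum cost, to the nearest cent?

$2.07

Cost per mg of potassium: black beans $0.0015, milk $0.0017, almonds $0.0038, cottage cheese $0.0057.
Take 1 serving of black beans: +427.0 mg potassium for $0.65 (total $0.65, still need 738.0 mg).
Take 2 servings of milk: +652.0 mg potassium for $1.10 (total $1.75, still need 86.0 mg).
Take 0.3233 servings of almonds: +86.0 mg potassium for $0.32 (total $2.07, still need 0.0 mg).
Filling from the cheapest source first is optimal under one linear minimum: $2.07.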